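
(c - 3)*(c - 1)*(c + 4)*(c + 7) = c^4 + 7*c^3 - 13*c^2 - 79*c + 84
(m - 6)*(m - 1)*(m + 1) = m^3 - 6*m^2 - m + 6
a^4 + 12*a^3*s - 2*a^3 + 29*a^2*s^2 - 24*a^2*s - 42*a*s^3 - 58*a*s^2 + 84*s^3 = (a - 2)*(a - s)*(a + 6*s)*(a + 7*s)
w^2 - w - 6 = (w - 3)*(w + 2)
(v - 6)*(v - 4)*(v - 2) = v^3 - 12*v^2 + 44*v - 48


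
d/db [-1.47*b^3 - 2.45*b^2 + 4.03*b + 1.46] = -4.41*b^2 - 4.9*b + 4.03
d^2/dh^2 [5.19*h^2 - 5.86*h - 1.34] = 10.3800000000000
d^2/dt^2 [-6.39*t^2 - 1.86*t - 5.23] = -12.7800000000000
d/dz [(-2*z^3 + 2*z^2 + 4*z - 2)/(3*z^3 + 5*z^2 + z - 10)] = 2*(-8*z^4 - 14*z^3 + 30*z^2 - 10*z - 19)/(9*z^6 + 30*z^5 + 31*z^4 - 50*z^3 - 99*z^2 - 20*z + 100)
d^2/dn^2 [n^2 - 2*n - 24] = 2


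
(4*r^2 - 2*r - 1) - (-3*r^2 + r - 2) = 7*r^2 - 3*r + 1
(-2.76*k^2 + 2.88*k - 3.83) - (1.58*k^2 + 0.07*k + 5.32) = -4.34*k^2 + 2.81*k - 9.15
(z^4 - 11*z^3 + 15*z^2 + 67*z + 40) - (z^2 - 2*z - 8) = z^4 - 11*z^3 + 14*z^2 + 69*z + 48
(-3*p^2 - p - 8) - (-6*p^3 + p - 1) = 6*p^3 - 3*p^2 - 2*p - 7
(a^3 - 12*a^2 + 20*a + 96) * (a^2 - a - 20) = a^5 - 13*a^4 + 12*a^3 + 316*a^2 - 496*a - 1920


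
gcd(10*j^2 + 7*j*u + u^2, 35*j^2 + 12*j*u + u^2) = 5*j + u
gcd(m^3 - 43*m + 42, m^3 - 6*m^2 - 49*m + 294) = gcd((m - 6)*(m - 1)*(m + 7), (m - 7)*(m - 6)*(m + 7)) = m^2 + m - 42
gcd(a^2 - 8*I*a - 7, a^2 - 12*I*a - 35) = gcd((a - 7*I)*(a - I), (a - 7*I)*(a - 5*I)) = a - 7*I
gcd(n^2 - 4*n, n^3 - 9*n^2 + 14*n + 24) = n - 4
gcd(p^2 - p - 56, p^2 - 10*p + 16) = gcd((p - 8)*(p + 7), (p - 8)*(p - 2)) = p - 8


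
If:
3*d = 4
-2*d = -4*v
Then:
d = 4/3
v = 2/3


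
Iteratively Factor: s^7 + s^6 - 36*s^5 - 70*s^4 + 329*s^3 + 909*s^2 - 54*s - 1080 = (s + 3)*(s^6 - 2*s^5 - 30*s^4 + 20*s^3 + 269*s^2 + 102*s - 360) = (s + 2)*(s + 3)*(s^5 - 4*s^4 - 22*s^3 + 64*s^2 + 141*s - 180) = (s + 2)*(s + 3)^2*(s^4 - 7*s^3 - s^2 + 67*s - 60) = (s - 1)*(s + 2)*(s + 3)^2*(s^3 - 6*s^2 - 7*s + 60) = (s - 4)*(s - 1)*(s + 2)*(s + 3)^2*(s^2 - 2*s - 15) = (s - 4)*(s - 1)*(s + 2)*(s + 3)^3*(s - 5)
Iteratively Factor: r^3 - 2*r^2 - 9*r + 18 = (r - 3)*(r^2 + r - 6) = (r - 3)*(r + 3)*(r - 2)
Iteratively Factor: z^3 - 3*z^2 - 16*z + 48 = (z + 4)*(z^2 - 7*z + 12) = (z - 3)*(z + 4)*(z - 4)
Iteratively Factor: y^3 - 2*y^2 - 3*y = (y)*(y^2 - 2*y - 3) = y*(y - 3)*(y + 1)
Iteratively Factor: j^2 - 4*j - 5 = (j + 1)*(j - 5)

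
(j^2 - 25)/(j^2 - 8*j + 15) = (j + 5)/(j - 3)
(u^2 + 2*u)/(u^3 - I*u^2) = (u + 2)/(u*(u - I))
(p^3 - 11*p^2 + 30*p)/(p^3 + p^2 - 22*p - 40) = p*(p - 6)/(p^2 + 6*p + 8)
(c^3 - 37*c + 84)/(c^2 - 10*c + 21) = (c^2 + 3*c - 28)/(c - 7)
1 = 1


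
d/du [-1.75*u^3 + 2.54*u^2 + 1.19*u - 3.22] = -5.25*u^2 + 5.08*u + 1.19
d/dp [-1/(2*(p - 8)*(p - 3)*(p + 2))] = ((p - 8)*(p - 3) + (p - 8)*(p + 2) + (p - 3)*(p + 2))/(2*(p - 8)^2*(p - 3)^2*(p + 2)^2)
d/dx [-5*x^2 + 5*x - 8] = 5 - 10*x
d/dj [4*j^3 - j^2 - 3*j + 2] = 12*j^2 - 2*j - 3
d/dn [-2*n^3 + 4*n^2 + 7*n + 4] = -6*n^2 + 8*n + 7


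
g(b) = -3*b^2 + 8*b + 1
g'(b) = 8 - 6*b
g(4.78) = -29.31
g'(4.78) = -20.68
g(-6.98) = -201.00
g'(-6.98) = 49.88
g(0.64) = 4.89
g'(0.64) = 4.16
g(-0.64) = -5.35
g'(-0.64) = 11.84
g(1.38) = 6.33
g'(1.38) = -0.28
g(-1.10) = -11.43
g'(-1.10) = 14.60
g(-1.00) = -10.00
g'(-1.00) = 14.00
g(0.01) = 1.08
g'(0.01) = 7.94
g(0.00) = 1.00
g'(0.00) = 8.00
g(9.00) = -170.00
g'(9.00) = -46.00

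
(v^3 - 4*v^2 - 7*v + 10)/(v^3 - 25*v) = (v^2 + v - 2)/(v*(v + 5))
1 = 1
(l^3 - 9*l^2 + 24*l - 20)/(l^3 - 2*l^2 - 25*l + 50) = (l - 2)/(l + 5)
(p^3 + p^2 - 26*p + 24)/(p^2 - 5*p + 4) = p + 6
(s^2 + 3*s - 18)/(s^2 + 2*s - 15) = (s + 6)/(s + 5)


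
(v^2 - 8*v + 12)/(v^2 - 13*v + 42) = (v - 2)/(v - 7)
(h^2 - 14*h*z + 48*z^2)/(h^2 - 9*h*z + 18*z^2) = (-h + 8*z)/(-h + 3*z)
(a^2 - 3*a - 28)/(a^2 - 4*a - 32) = (a - 7)/(a - 8)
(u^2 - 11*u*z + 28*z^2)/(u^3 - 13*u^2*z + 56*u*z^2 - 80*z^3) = (u - 7*z)/(u^2 - 9*u*z + 20*z^2)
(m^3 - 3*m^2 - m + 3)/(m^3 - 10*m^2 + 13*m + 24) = (m - 1)/(m - 8)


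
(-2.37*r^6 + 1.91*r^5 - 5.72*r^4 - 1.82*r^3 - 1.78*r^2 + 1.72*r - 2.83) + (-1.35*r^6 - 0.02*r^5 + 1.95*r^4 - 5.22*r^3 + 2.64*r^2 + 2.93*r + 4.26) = -3.72*r^6 + 1.89*r^5 - 3.77*r^4 - 7.04*r^3 + 0.86*r^2 + 4.65*r + 1.43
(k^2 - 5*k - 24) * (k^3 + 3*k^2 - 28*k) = k^5 - 2*k^4 - 67*k^3 + 68*k^2 + 672*k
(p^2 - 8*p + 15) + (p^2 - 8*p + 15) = 2*p^2 - 16*p + 30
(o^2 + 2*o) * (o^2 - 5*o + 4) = o^4 - 3*o^3 - 6*o^2 + 8*o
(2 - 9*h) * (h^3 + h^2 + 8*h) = -9*h^4 - 7*h^3 - 70*h^2 + 16*h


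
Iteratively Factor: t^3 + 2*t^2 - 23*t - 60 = (t + 3)*(t^2 - t - 20) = (t + 3)*(t + 4)*(t - 5)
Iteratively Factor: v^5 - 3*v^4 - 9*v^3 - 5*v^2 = (v + 1)*(v^4 - 4*v^3 - 5*v^2) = (v - 5)*(v + 1)*(v^3 + v^2) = v*(v - 5)*(v + 1)*(v^2 + v) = v^2*(v - 5)*(v + 1)*(v + 1)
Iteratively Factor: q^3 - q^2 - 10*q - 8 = (q + 1)*(q^2 - 2*q - 8) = (q + 1)*(q + 2)*(q - 4)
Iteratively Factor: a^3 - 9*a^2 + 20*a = (a)*(a^2 - 9*a + 20) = a*(a - 4)*(a - 5)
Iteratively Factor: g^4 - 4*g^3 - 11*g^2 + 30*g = (g - 2)*(g^3 - 2*g^2 - 15*g) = (g - 2)*(g + 3)*(g^2 - 5*g) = g*(g - 2)*(g + 3)*(g - 5)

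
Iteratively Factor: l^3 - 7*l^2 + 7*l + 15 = (l - 3)*(l^2 - 4*l - 5) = (l - 5)*(l - 3)*(l + 1)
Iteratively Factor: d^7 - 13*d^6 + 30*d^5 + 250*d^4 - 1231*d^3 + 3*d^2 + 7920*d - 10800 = (d - 3)*(d^6 - 10*d^5 + 250*d^3 - 481*d^2 - 1440*d + 3600) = (d - 3)*(d + 3)*(d^5 - 13*d^4 + 39*d^3 + 133*d^2 - 880*d + 1200) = (d - 3)*(d + 3)*(d + 4)*(d^4 - 17*d^3 + 107*d^2 - 295*d + 300) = (d - 5)*(d - 3)*(d + 3)*(d + 4)*(d^3 - 12*d^2 + 47*d - 60) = (d - 5)*(d - 4)*(d - 3)*(d + 3)*(d + 4)*(d^2 - 8*d + 15) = (d - 5)^2*(d - 4)*(d - 3)*(d + 3)*(d + 4)*(d - 3)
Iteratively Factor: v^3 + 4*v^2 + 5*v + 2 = (v + 1)*(v^2 + 3*v + 2) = (v + 1)^2*(v + 2)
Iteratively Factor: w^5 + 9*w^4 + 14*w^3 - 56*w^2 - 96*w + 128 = (w - 2)*(w^4 + 11*w^3 + 36*w^2 + 16*w - 64) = (w - 2)*(w - 1)*(w^3 + 12*w^2 + 48*w + 64) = (w - 2)*(w - 1)*(w + 4)*(w^2 + 8*w + 16) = (w - 2)*(w - 1)*(w + 4)^2*(w + 4)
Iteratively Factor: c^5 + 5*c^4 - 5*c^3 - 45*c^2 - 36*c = (c + 3)*(c^4 + 2*c^3 - 11*c^2 - 12*c) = (c + 3)*(c + 4)*(c^3 - 2*c^2 - 3*c) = (c + 1)*(c + 3)*(c + 4)*(c^2 - 3*c) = (c - 3)*(c + 1)*(c + 3)*(c + 4)*(c)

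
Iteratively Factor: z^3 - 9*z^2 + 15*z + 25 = (z - 5)*(z^2 - 4*z - 5) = (z - 5)*(z + 1)*(z - 5)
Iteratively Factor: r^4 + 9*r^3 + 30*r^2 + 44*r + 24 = (r + 3)*(r^3 + 6*r^2 + 12*r + 8) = (r + 2)*(r + 3)*(r^2 + 4*r + 4) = (r + 2)^2*(r + 3)*(r + 2)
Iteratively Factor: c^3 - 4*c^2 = (c - 4)*(c^2) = c*(c - 4)*(c)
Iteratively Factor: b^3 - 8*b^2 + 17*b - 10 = (b - 1)*(b^2 - 7*b + 10) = (b - 2)*(b - 1)*(b - 5)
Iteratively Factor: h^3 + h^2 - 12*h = (h + 4)*(h^2 - 3*h) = (h - 3)*(h + 4)*(h)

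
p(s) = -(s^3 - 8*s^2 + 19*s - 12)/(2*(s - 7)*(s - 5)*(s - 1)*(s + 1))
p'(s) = -(3*s^2 - 16*s + 19)/(2*(s - 7)*(s - 5)*(s - 1)*(s + 1)) + (s^3 - 8*s^2 + 19*s - 12)/(2*(s - 7)*(s - 5)*(s - 1)*(s + 1)^2) + (s^3 - 8*s^2 + 19*s - 12)/(2*(s - 7)*(s - 5)*(s - 1)^2*(s + 1)) + (s^3 - 8*s^2 + 19*s - 12)/(2*(s - 7)*(s - 5)^2*(s - 1)*(s + 1)) + (s^3 - 8*s^2 + 19*s - 12)/(2*(s - 7)^2*(s - 5)*(s - 1)*(s + 1))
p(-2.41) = 0.18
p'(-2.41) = 0.11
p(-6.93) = 0.06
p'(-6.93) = 0.01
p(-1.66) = 0.35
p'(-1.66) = 0.48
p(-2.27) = 0.19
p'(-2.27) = 0.13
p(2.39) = -0.01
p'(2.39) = 0.02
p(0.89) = -0.07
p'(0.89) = 0.06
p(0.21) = -0.13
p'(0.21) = 0.15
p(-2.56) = 0.16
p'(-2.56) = 0.09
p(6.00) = 0.43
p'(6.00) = 0.30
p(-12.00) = 0.03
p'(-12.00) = 0.00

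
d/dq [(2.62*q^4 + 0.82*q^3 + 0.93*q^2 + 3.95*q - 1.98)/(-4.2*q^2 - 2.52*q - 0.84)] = (-22.008*q^5 - 23.2512*q^4 - 12.936*q^3 + 12.18*q^2 - 18.1944*q - 8.3076)/(17.64*q^4 + 21.168*q^3 + 13.4064*q^2 + 4.2336*q + 0.7056)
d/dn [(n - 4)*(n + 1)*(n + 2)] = 3*n^2 - 2*n - 10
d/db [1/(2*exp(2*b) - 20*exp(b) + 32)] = (5 - exp(b))*exp(b)/(exp(2*b) - 10*exp(b) + 16)^2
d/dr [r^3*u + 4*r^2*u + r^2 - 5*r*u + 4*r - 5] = 3*r^2*u + 8*r*u + 2*r - 5*u + 4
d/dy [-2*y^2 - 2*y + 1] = -4*y - 2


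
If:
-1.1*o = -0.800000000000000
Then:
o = 0.73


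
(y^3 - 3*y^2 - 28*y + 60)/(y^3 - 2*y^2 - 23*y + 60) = (y^2 - 8*y + 12)/(y^2 - 7*y + 12)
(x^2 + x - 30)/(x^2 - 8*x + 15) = (x + 6)/(x - 3)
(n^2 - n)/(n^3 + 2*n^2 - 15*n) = (n - 1)/(n^2 + 2*n - 15)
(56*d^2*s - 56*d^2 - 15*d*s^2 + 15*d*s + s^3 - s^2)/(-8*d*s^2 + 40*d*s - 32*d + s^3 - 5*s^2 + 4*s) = (-7*d + s)/(s - 4)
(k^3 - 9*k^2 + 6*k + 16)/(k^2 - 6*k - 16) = (k^2 - k - 2)/(k + 2)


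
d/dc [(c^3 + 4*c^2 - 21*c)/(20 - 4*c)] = (-2*c^3 + 11*c^2 + 40*c - 105)/(4*(c^2 - 10*c + 25))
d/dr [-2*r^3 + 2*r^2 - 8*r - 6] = -6*r^2 + 4*r - 8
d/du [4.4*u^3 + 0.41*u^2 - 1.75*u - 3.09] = 13.2*u^2 + 0.82*u - 1.75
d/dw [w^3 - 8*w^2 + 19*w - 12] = 3*w^2 - 16*w + 19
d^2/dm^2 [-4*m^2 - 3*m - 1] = -8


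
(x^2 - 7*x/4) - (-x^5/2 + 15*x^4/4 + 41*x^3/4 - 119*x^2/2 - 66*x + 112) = x^5/2 - 15*x^4/4 - 41*x^3/4 + 121*x^2/2 + 257*x/4 - 112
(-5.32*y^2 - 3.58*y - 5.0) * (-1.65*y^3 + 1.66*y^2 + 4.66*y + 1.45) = 8.778*y^5 - 2.9242*y^4 - 22.484*y^3 - 32.6968*y^2 - 28.491*y - 7.25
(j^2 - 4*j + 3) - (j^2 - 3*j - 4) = 7 - j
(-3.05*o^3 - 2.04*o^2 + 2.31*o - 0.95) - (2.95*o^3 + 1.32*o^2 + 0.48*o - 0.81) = -6.0*o^3 - 3.36*o^2 + 1.83*o - 0.14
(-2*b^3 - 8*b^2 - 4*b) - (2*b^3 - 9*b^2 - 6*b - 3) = -4*b^3 + b^2 + 2*b + 3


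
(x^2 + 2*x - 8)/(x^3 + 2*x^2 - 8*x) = 1/x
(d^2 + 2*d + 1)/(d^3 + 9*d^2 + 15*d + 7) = 1/(d + 7)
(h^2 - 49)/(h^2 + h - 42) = (h - 7)/(h - 6)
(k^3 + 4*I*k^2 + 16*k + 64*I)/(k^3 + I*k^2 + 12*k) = (k^2 + 16)/(k*(k - 3*I))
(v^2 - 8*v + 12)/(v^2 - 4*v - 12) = (v - 2)/(v + 2)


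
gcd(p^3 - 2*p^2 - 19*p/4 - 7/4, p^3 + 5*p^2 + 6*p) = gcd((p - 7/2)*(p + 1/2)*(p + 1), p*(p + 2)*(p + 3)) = 1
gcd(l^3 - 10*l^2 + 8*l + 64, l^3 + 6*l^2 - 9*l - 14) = 1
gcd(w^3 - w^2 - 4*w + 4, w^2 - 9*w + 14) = w - 2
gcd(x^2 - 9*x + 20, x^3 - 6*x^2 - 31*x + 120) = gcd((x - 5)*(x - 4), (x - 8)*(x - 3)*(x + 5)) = 1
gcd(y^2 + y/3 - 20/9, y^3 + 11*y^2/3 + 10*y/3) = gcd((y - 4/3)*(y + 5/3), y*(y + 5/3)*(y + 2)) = y + 5/3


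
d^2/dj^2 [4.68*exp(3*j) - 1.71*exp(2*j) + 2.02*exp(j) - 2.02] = (42.12*exp(2*j) - 6.84*exp(j) + 2.02)*exp(j)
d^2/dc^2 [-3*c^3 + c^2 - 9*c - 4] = 2 - 18*c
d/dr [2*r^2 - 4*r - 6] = 4*r - 4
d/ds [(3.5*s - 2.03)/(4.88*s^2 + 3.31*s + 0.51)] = (-17.08*s^2 + 19.8128*s + 8.5043)/(23.8144*s^4 + 32.3056*s^3 + 15.9337*s^2 + 3.3762*s + 0.2601)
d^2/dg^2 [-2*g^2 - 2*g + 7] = -4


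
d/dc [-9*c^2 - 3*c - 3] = -18*c - 3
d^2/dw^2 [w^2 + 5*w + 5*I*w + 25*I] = 2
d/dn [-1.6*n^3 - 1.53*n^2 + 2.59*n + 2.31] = -4.8*n^2 - 3.06*n + 2.59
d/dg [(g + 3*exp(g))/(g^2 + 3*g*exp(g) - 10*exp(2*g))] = (-g^2 + 20*g*exp(2*g) - 6*g*exp(g) + 30*exp(3*g) - 19*exp(2*g))/(g^4 + 6*g^3*exp(g) - 11*g^2*exp(2*g) - 60*g*exp(3*g) + 100*exp(4*g))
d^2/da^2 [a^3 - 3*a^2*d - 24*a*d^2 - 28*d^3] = 6*a - 6*d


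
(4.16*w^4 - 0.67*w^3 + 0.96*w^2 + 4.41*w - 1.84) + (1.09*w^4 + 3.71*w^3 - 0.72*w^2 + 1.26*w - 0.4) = 5.25*w^4 + 3.04*w^3 + 0.24*w^2 + 5.67*w - 2.24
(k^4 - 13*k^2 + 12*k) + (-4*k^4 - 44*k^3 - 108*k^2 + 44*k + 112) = -3*k^4 - 44*k^3 - 121*k^2 + 56*k + 112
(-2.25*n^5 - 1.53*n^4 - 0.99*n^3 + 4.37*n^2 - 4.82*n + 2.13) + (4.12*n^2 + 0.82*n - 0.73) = -2.25*n^5 - 1.53*n^4 - 0.99*n^3 + 8.49*n^2 - 4.0*n + 1.4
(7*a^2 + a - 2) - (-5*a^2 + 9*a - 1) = 12*a^2 - 8*a - 1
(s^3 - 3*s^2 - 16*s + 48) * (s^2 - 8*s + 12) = s^5 - 11*s^4 + 20*s^3 + 140*s^2 - 576*s + 576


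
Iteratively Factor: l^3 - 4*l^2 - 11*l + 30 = (l + 3)*(l^2 - 7*l + 10) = (l - 2)*(l + 3)*(l - 5)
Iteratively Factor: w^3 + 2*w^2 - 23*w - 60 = (w + 4)*(w^2 - 2*w - 15) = (w - 5)*(w + 4)*(w + 3)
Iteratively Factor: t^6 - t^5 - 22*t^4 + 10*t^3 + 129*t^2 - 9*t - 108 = (t - 4)*(t^5 + 3*t^4 - 10*t^3 - 30*t^2 + 9*t + 27) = (t - 4)*(t + 1)*(t^4 + 2*t^3 - 12*t^2 - 18*t + 27) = (t - 4)*(t - 1)*(t + 1)*(t^3 + 3*t^2 - 9*t - 27) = (t - 4)*(t - 3)*(t - 1)*(t + 1)*(t^2 + 6*t + 9) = (t - 4)*(t - 3)*(t - 1)*(t + 1)*(t + 3)*(t + 3)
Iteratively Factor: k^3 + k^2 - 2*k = (k)*(k^2 + k - 2) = k*(k - 1)*(k + 2)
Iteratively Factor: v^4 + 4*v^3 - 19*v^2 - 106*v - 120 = (v + 4)*(v^3 - 19*v - 30) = (v + 2)*(v + 4)*(v^2 - 2*v - 15) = (v + 2)*(v + 3)*(v + 4)*(v - 5)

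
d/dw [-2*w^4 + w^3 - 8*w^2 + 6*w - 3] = -8*w^3 + 3*w^2 - 16*w + 6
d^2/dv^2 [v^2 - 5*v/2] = 2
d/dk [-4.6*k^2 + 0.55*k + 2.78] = 0.55 - 9.2*k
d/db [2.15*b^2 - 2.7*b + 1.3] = 4.3*b - 2.7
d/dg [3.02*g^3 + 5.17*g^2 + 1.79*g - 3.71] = 9.06*g^2 + 10.34*g + 1.79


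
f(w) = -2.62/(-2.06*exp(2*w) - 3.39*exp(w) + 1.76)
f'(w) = -2.62*(4.12*exp(2*w) + 3.39*exp(w))/(-2.06*exp(2*w) - 3.39*exp(w) + 1.76)^2 = (-10.7944*exp(w) - 8.8818)*exp(w)/(2.06*exp(2*w) + 3.39*exp(w) - 1.76)^2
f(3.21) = 0.00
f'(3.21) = -0.00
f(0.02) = 0.68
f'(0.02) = -1.37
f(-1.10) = -6.50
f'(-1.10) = -25.53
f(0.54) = 0.26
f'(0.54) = -0.46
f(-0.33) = 1.50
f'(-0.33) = -3.94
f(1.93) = 0.02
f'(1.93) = -0.04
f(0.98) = 0.12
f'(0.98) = -0.21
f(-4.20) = -1.53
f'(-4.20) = -0.05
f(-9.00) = -1.49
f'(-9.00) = 0.00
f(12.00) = 0.00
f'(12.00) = 0.00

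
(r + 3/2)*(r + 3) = r^2 + 9*r/2 + 9/2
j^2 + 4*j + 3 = (j + 1)*(j + 3)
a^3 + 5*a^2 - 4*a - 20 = (a - 2)*(a + 2)*(a + 5)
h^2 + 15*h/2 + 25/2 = (h + 5/2)*(h + 5)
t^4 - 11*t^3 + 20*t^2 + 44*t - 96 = (t - 8)*(t - 3)*(t - 2)*(t + 2)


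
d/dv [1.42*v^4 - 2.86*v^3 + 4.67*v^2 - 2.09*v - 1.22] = 5.68*v^3 - 8.58*v^2 + 9.34*v - 2.09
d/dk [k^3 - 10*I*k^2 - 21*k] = 3*k^2 - 20*I*k - 21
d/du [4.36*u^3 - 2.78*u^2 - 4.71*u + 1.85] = 13.08*u^2 - 5.56*u - 4.71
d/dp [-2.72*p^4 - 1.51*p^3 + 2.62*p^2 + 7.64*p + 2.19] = -10.88*p^3 - 4.53*p^2 + 5.24*p + 7.64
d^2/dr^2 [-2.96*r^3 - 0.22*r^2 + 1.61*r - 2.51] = -17.76*r - 0.44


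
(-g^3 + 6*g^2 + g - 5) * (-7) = 7*g^3 - 42*g^2 - 7*g + 35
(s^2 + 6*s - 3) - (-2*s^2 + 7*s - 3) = 3*s^2 - s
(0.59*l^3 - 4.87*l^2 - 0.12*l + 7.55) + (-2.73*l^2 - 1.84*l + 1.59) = 0.59*l^3 - 7.6*l^2 - 1.96*l + 9.14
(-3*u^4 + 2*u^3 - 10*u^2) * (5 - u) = 3*u^5 - 17*u^4 + 20*u^3 - 50*u^2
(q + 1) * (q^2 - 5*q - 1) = q^3 - 4*q^2 - 6*q - 1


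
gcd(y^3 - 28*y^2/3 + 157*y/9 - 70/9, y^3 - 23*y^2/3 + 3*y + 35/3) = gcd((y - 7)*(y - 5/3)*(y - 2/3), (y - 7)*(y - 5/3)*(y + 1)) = y^2 - 26*y/3 + 35/3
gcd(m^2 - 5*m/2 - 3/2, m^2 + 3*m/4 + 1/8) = m + 1/2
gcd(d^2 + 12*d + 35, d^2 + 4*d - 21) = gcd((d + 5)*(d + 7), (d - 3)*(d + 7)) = d + 7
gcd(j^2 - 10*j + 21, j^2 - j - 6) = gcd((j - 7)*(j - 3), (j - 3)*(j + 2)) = j - 3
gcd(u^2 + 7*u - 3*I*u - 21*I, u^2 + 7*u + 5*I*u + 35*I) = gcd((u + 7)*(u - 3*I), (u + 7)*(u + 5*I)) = u + 7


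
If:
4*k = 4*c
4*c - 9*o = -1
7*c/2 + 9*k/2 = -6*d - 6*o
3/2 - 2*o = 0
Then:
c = 23/16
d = -8/3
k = 23/16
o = 3/4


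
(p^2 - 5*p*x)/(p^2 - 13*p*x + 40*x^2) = p/(p - 8*x)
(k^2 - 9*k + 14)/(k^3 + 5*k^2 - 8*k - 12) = (k - 7)/(k^2 + 7*k + 6)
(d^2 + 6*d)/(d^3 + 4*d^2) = (d + 6)/(d*(d + 4))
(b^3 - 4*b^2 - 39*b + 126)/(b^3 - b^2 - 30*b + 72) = (b - 7)/(b - 4)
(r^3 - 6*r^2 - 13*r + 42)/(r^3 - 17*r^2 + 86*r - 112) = (r + 3)/(r - 8)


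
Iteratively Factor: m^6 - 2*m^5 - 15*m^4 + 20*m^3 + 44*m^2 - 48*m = (m + 3)*(m^5 - 5*m^4 + 20*m^2 - 16*m) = (m + 2)*(m + 3)*(m^4 - 7*m^3 + 14*m^2 - 8*m) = (m - 2)*(m + 2)*(m + 3)*(m^3 - 5*m^2 + 4*m) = (m - 2)*(m - 1)*(m + 2)*(m + 3)*(m^2 - 4*m) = (m - 4)*(m - 2)*(m - 1)*(m + 2)*(m + 3)*(m)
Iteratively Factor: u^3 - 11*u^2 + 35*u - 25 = (u - 1)*(u^2 - 10*u + 25) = (u - 5)*(u - 1)*(u - 5)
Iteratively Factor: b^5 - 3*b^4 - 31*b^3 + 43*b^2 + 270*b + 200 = (b - 5)*(b^4 + 2*b^3 - 21*b^2 - 62*b - 40) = (b - 5)*(b + 1)*(b^3 + b^2 - 22*b - 40) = (b - 5)*(b + 1)*(b + 2)*(b^2 - b - 20) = (b - 5)*(b + 1)*(b + 2)*(b + 4)*(b - 5)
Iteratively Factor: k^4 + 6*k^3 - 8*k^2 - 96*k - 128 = (k + 2)*(k^3 + 4*k^2 - 16*k - 64) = (k + 2)*(k + 4)*(k^2 - 16) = (k - 4)*(k + 2)*(k + 4)*(k + 4)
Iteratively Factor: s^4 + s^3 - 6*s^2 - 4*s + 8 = (s - 2)*(s^3 + 3*s^2 - 4) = (s - 2)*(s + 2)*(s^2 + s - 2) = (s - 2)*(s - 1)*(s + 2)*(s + 2)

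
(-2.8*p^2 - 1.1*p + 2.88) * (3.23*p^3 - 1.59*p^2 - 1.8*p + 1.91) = -9.044*p^5 + 0.899*p^4 + 16.0914*p^3 - 7.9472*p^2 - 7.285*p + 5.5008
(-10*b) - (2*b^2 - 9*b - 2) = -2*b^2 - b + 2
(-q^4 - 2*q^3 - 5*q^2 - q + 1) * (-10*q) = 10*q^5 + 20*q^4 + 50*q^3 + 10*q^2 - 10*q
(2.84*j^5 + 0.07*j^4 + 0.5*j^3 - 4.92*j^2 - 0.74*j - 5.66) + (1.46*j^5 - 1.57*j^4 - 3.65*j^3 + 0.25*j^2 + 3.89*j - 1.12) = 4.3*j^5 - 1.5*j^4 - 3.15*j^3 - 4.67*j^2 + 3.15*j - 6.78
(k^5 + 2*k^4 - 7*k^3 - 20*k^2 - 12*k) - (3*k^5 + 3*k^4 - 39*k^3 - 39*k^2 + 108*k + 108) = -2*k^5 - k^4 + 32*k^3 + 19*k^2 - 120*k - 108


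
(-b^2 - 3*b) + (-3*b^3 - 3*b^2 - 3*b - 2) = -3*b^3 - 4*b^2 - 6*b - 2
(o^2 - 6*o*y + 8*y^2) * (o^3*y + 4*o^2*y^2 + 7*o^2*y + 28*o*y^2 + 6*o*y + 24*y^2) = o^5*y - 2*o^4*y^2 + 7*o^4*y - 16*o^3*y^3 - 14*o^3*y^2 + 6*o^3*y + 32*o^2*y^4 - 112*o^2*y^3 - 12*o^2*y^2 + 224*o*y^4 - 96*o*y^3 + 192*y^4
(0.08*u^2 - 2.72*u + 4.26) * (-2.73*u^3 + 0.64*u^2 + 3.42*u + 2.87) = -0.2184*u^5 + 7.4768*u^4 - 13.097*u^3 - 6.3464*u^2 + 6.7628*u + 12.2262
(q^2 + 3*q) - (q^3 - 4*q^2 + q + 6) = -q^3 + 5*q^2 + 2*q - 6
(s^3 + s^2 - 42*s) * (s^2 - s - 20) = s^5 - 63*s^3 + 22*s^2 + 840*s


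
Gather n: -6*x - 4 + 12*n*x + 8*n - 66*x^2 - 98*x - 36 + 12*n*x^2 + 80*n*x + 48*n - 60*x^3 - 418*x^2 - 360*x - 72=n*(12*x^2 + 92*x + 56) - 60*x^3 - 484*x^2 - 464*x - 112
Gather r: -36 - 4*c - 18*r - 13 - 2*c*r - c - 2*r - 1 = -5*c + r*(-2*c - 20) - 50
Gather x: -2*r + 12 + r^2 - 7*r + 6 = r^2 - 9*r + 18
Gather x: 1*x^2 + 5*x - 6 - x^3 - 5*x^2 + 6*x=-x^3 - 4*x^2 + 11*x - 6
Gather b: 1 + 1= 2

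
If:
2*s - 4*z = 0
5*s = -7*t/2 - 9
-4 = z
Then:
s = -8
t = 62/7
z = -4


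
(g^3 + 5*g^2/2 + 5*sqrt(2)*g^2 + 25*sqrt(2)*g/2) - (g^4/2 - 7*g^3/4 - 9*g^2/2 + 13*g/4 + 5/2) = -g^4/2 + 11*g^3/4 + 7*g^2 + 5*sqrt(2)*g^2 - 13*g/4 + 25*sqrt(2)*g/2 - 5/2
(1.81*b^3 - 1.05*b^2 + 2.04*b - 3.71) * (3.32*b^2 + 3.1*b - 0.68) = 6.0092*b^5 + 2.125*b^4 + 2.287*b^3 - 5.2792*b^2 - 12.8882*b + 2.5228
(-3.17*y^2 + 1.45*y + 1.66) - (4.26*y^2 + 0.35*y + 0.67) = -7.43*y^2 + 1.1*y + 0.99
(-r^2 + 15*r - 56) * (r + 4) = -r^3 + 11*r^2 + 4*r - 224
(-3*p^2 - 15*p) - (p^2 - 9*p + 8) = -4*p^2 - 6*p - 8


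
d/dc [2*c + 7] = 2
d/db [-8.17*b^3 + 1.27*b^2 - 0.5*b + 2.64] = -24.51*b^2 + 2.54*b - 0.5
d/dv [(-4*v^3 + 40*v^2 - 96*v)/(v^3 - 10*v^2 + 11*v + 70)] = 8*(13*v^3 - 170*v^2 + 700*v - 840)/(v^6 - 20*v^5 + 122*v^4 - 80*v^3 - 1279*v^2 + 1540*v + 4900)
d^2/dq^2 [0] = 0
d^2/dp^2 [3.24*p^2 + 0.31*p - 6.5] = 6.48000000000000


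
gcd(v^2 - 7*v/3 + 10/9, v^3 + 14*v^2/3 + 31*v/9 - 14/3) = v - 2/3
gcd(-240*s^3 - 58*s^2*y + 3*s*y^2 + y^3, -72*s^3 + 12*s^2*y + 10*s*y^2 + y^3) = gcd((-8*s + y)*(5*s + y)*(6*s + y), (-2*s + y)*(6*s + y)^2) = 6*s + y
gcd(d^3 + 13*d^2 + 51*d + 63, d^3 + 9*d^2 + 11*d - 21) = d^2 + 10*d + 21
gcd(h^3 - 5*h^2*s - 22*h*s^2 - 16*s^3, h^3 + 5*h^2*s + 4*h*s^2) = h + s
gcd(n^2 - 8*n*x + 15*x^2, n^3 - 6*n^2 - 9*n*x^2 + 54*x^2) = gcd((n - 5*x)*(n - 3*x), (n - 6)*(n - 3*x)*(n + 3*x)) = -n + 3*x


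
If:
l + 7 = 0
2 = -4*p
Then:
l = -7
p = -1/2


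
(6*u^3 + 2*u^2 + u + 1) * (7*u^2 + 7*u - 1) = 42*u^5 + 56*u^4 + 15*u^3 + 12*u^2 + 6*u - 1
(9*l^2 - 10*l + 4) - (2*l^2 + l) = 7*l^2 - 11*l + 4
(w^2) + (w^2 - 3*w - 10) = 2*w^2 - 3*w - 10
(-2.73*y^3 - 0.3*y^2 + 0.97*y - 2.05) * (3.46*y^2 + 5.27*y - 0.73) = -9.4458*y^5 - 15.4251*y^4 + 3.7681*y^3 - 1.7621*y^2 - 11.5116*y + 1.4965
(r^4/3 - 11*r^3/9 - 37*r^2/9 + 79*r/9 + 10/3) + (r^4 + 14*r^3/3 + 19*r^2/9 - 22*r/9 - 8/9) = 4*r^4/3 + 31*r^3/9 - 2*r^2 + 19*r/3 + 22/9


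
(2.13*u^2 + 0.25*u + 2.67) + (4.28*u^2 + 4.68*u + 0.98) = 6.41*u^2 + 4.93*u + 3.65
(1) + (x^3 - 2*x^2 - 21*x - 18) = x^3 - 2*x^2 - 21*x - 17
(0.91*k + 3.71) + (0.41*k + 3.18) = 1.32*k + 6.89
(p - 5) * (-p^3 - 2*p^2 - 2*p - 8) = -p^4 + 3*p^3 + 8*p^2 + 2*p + 40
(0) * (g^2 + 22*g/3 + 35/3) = 0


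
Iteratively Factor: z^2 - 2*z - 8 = (z - 4)*(z + 2)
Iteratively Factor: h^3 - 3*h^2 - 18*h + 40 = (h + 4)*(h^2 - 7*h + 10) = (h - 5)*(h + 4)*(h - 2)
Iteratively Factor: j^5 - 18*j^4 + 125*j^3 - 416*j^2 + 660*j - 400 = (j - 4)*(j^4 - 14*j^3 + 69*j^2 - 140*j + 100) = (j - 5)*(j - 4)*(j^3 - 9*j^2 + 24*j - 20) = (j - 5)*(j - 4)*(j - 2)*(j^2 - 7*j + 10) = (j - 5)*(j - 4)*(j - 2)^2*(j - 5)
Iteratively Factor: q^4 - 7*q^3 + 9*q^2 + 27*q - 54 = (q - 3)*(q^3 - 4*q^2 - 3*q + 18) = (q - 3)^2*(q^2 - q - 6) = (q - 3)^2*(q + 2)*(q - 3)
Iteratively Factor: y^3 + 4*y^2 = (y)*(y^2 + 4*y) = y*(y + 4)*(y)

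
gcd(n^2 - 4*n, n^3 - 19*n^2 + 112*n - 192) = 1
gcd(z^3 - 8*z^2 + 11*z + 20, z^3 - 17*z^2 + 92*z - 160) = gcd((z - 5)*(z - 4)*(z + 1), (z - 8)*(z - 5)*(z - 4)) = z^2 - 9*z + 20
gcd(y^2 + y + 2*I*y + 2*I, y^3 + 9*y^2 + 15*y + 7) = y + 1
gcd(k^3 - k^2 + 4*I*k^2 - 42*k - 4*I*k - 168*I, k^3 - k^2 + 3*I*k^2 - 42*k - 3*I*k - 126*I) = k^2 - k - 42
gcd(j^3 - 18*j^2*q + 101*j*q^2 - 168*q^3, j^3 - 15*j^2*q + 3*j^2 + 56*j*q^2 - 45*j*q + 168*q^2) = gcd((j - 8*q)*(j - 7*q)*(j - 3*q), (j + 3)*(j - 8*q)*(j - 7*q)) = j^2 - 15*j*q + 56*q^2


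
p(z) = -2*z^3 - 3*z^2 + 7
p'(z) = -6*z^2 - 6*z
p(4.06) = -176.30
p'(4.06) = -123.26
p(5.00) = -318.00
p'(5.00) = -180.00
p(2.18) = -27.98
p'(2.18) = -41.59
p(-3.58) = 60.32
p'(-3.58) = -55.42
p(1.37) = -3.77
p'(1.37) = -19.48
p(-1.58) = 7.40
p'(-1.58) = -5.50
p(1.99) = -20.64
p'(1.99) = -35.70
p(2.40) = -37.93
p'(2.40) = -48.96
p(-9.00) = 1222.00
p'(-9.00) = -432.00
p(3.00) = -74.00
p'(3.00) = -72.00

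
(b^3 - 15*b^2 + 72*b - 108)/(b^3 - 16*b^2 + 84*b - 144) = (b - 3)/(b - 4)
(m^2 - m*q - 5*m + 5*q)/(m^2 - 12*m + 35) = (m - q)/(m - 7)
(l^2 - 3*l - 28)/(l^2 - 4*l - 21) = (l + 4)/(l + 3)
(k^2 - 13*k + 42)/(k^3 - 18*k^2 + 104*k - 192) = (k - 7)/(k^2 - 12*k + 32)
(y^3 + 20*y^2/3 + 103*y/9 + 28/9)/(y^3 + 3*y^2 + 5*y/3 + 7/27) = 3*(y + 4)/(3*y + 1)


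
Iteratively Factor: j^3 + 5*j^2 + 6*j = (j)*(j^2 + 5*j + 6) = j*(j + 2)*(j + 3)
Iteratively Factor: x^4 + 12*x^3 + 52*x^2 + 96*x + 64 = (x + 4)*(x^3 + 8*x^2 + 20*x + 16) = (x + 4)^2*(x^2 + 4*x + 4) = (x + 2)*(x + 4)^2*(x + 2)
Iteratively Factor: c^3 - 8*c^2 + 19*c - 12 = (c - 1)*(c^2 - 7*c + 12) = (c - 4)*(c - 1)*(c - 3)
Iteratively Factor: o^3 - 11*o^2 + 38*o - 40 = (o - 4)*(o^2 - 7*o + 10) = (o - 5)*(o - 4)*(o - 2)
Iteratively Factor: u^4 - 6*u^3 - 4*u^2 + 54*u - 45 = (u - 5)*(u^3 - u^2 - 9*u + 9) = (u - 5)*(u + 3)*(u^2 - 4*u + 3) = (u - 5)*(u - 1)*(u + 3)*(u - 3)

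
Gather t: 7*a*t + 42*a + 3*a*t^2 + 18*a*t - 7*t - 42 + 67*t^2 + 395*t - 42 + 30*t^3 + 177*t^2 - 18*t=42*a + 30*t^3 + t^2*(3*a + 244) + t*(25*a + 370) - 84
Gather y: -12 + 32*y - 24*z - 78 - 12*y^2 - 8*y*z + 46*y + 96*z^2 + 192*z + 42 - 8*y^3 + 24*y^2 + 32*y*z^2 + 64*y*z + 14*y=-8*y^3 + 12*y^2 + y*(32*z^2 + 56*z + 92) + 96*z^2 + 168*z - 48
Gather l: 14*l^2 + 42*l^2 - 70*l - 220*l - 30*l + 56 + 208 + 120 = 56*l^2 - 320*l + 384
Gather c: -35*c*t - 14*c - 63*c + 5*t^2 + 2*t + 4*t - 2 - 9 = c*(-35*t - 77) + 5*t^2 + 6*t - 11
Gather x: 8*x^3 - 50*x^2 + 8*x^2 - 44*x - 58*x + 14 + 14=8*x^3 - 42*x^2 - 102*x + 28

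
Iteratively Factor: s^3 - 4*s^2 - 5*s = (s + 1)*(s^2 - 5*s) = (s - 5)*(s + 1)*(s)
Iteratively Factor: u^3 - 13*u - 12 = (u + 1)*(u^2 - u - 12) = (u - 4)*(u + 1)*(u + 3)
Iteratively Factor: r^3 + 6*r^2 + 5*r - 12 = (r + 3)*(r^2 + 3*r - 4) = (r + 3)*(r + 4)*(r - 1)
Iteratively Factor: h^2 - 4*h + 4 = (h - 2)*(h - 2)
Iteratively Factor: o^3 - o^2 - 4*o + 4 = (o - 2)*(o^2 + o - 2) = (o - 2)*(o - 1)*(o + 2)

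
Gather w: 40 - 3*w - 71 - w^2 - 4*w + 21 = -w^2 - 7*w - 10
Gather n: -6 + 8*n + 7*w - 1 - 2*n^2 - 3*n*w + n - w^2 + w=-2*n^2 + n*(9 - 3*w) - w^2 + 8*w - 7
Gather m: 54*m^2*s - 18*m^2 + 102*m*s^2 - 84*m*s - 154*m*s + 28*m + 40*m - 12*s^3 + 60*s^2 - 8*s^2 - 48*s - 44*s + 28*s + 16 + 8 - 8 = m^2*(54*s - 18) + m*(102*s^2 - 238*s + 68) - 12*s^3 + 52*s^2 - 64*s + 16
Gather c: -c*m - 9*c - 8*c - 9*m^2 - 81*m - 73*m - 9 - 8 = c*(-m - 17) - 9*m^2 - 154*m - 17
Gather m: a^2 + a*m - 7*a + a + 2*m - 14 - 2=a^2 - 6*a + m*(a + 2) - 16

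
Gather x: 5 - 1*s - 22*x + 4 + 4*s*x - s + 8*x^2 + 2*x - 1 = -2*s + 8*x^2 + x*(4*s - 20) + 8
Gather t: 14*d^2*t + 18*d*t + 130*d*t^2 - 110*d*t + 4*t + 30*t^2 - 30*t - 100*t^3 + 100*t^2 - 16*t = -100*t^3 + t^2*(130*d + 130) + t*(14*d^2 - 92*d - 42)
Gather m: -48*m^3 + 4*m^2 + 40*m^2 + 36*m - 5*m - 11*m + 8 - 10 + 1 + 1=-48*m^3 + 44*m^2 + 20*m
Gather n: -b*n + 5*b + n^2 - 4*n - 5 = 5*b + n^2 + n*(-b - 4) - 5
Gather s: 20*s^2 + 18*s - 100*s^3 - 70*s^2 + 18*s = -100*s^3 - 50*s^2 + 36*s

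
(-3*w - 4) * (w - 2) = -3*w^2 + 2*w + 8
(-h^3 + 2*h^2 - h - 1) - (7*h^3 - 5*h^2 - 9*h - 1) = -8*h^3 + 7*h^2 + 8*h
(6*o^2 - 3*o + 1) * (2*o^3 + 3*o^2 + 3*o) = 12*o^5 + 12*o^4 + 11*o^3 - 6*o^2 + 3*o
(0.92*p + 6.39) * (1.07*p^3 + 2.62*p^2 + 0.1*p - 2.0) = 0.9844*p^4 + 9.2477*p^3 + 16.8338*p^2 - 1.201*p - 12.78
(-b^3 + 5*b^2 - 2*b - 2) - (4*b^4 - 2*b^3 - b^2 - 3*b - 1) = -4*b^4 + b^3 + 6*b^2 + b - 1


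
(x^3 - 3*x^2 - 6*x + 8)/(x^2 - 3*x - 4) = (x^2 + x - 2)/(x + 1)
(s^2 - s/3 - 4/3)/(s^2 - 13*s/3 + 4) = (s + 1)/(s - 3)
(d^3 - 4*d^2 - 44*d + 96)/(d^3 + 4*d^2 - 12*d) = (d - 8)/d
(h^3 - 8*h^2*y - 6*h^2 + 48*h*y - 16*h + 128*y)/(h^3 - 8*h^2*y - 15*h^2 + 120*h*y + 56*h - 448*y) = (h + 2)/(h - 7)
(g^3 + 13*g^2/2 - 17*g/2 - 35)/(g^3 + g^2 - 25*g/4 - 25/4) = 2*(g^2 + 9*g + 14)/(2*g^2 + 7*g + 5)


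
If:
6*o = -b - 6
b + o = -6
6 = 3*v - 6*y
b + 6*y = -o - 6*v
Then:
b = -6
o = 0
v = 4/3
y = -1/3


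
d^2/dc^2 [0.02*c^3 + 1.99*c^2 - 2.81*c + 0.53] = 0.12*c + 3.98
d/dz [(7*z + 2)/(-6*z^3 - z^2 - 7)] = (-42*z^3 - 7*z^2 + 2*z*(7*z + 2)*(9*z + 1) - 49)/(6*z^3 + z^2 + 7)^2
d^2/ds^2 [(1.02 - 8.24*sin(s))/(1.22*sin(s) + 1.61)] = (5.32907051820075e-15*sin(s)^3 - 17.703176*sin(s)^2 + 23.362388*sin(s) + 35.406352)/(1.815848*sin(s)^3 + 7.188972*sin(s)^2 + 9.487086*sin(s) + 4.173281)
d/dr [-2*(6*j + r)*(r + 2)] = -12*j - 4*r - 4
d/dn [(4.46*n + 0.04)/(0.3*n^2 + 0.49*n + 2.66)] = (-1.338*n^2 - 0.024*n + 11.844)/(0.09*n^4 + 0.294*n^3 + 1.8361*n^2 + 2.6068*n + 7.0756)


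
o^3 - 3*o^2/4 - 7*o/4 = o*(o - 7/4)*(o + 1)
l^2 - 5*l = l*(l - 5)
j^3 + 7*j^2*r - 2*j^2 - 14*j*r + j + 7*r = (j - 1)^2*(j + 7*r)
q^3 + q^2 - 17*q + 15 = (q - 3)*(q - 1)*(q + 5)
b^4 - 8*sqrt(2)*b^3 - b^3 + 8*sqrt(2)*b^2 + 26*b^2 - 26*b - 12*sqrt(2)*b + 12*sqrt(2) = (b - 1)*(b - 6*sqrt(2))*(b - sqrt(2))^2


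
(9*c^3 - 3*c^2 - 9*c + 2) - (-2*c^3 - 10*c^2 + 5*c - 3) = 11*c^3 + 7*c^2 - 14*c + 5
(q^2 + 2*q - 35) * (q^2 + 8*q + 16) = q^4 + 10*q^3 - 3*q^2 - 248*q - 560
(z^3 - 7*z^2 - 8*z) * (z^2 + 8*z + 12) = z^5 + z^4 - 52*z^3 - 148*z^2 - 96*z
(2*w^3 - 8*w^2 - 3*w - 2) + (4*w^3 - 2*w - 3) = 6*w^3 - 8*w^2 - 5*w - 5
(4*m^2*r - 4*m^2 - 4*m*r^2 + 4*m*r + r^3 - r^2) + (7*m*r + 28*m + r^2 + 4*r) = 4*m^2*r - 4*m^2 - 4*m*r^2 + 11*m*r + 28*m + r^3 + 4*r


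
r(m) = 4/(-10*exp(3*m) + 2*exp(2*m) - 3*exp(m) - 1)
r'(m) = 4*(30*exp(3*m) - 4*exp(2*m) + 3*exp(m))/(-10*exp(3*m) + 2*exp(2*m) - 3*exp(m) - 1)^2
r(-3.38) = -3.64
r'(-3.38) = 0.33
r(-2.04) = -2.90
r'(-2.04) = 0.82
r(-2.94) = -3.46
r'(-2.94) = 0.46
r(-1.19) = -1.99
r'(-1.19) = 1.37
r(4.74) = -0.00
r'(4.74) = 0.00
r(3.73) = -0.00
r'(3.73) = 0.00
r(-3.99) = -3.79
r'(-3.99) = 0.20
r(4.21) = -0.00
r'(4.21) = 0.00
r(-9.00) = -4.00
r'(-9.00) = 0.00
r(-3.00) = -3.49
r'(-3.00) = 0.44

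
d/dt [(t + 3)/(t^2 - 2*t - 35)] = (t^2 - 2*t - 2*(t - 1)*(t + 3) - 35)/(-t^2 + 2*t + 35)^2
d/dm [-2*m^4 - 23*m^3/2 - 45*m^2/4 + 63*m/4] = -8*m^3 - 69*m^2/2 - 45*m/2 + 63/4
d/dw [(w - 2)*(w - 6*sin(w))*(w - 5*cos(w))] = (2 - w)*(w - 5*cos(w))*(6*cos(w) - 1) + (w - 2)*(w - 6*sin(w))*(5*sin(w) + 1) + (w - 6*sin(w))*(w - 5*cos(w))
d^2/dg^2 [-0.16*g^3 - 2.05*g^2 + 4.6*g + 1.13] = -0.96*g - 4.1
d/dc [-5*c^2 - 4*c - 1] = -10*c - 4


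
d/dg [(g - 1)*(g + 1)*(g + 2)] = 3*g^2 + 4*g - 1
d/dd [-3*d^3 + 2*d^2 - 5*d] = -9*d^2 + 4*d - 5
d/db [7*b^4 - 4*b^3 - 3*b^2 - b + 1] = 28*b^3 - 12*b^2 - 6*b - 1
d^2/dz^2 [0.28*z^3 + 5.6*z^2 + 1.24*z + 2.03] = 1.68*z + 11.2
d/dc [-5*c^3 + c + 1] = 1 - 15*c^2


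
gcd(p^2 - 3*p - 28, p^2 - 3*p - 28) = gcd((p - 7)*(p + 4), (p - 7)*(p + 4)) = p^2 - 3*p - 28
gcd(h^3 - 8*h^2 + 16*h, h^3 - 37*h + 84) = h - 4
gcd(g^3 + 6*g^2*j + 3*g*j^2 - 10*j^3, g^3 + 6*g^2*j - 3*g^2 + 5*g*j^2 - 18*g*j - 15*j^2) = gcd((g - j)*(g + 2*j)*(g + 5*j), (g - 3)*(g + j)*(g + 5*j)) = g + 5*j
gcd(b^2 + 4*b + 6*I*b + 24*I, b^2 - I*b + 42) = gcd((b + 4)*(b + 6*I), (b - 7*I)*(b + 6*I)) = b + 6*I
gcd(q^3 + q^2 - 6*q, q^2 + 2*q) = q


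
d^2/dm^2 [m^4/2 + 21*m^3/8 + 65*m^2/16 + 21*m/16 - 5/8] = 6*m^2 + 63*m/4 + 65/8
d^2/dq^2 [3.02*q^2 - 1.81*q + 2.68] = 6.04000000000000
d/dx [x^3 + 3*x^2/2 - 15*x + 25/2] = 3*x^2 + 3*x - 15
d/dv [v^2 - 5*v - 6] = 2*v - 5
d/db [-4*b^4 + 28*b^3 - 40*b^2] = 4*b*(-4*b^2 + 21*b - 20)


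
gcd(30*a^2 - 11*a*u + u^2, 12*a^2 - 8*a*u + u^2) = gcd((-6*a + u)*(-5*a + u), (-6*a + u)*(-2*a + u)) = -6*a + u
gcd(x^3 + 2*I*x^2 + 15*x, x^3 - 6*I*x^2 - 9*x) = x^2 - 3*I*x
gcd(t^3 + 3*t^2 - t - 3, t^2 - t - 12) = t + 3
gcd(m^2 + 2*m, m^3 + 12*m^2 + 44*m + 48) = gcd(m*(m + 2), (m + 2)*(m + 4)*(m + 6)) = m + 2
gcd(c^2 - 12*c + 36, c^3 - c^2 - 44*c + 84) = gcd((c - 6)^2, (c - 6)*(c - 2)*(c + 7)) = c - 6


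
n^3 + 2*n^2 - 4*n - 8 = (n - 2)*(n + 2)^2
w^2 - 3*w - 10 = (w - 5)*(w + 2)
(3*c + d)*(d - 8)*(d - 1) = 3*c*d^2 - 27*c*d + 24*c + d^3 - 9*d^2 + 8*d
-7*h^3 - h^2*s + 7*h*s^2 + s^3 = (-h + s)*(h + s)*(7*h + s)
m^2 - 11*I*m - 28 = (m - 7*I)*(m - 4*I)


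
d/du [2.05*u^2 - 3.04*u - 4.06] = 4.1*u - 3.04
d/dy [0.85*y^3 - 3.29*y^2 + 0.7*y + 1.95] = 2.55*y^2 - 6.58*y + 0.7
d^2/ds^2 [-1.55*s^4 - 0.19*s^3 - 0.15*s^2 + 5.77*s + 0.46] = -18.6*s^2 - 1.14*s - 0.3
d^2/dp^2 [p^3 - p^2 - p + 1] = 6*p - 2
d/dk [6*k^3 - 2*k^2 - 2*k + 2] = 18*k^2 - 4*k - 2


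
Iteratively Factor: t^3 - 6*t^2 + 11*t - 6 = (t - 2)*(t^2 - 4*t + 3) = (t - 2)*(t - 1)*(t - 3)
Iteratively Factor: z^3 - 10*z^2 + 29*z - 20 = (z - 1)*(z^2 - 9*z + 20) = (z - 4)*(z - 1)*(z - 5)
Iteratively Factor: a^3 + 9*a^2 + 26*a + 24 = (a + 4)*(a^2 + 5*a + 6) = (a + 2)*(a + 4)*(a + 3)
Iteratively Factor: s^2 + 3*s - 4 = (s + 4)*(s - 1)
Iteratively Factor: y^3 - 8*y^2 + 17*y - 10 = (y - 5)*(y^2 - 3*y + 2) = (y - 5)*(y - 2)*(y - 1)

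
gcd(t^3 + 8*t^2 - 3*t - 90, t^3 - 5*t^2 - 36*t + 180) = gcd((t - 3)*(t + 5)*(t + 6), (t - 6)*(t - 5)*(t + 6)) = t + 6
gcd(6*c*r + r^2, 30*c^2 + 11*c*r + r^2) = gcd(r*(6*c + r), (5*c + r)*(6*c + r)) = 6*c + r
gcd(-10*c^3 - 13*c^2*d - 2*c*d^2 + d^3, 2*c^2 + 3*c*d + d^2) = 2*c^2 + 3*c*d + d^2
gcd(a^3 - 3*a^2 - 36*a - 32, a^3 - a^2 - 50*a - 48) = a^2 - 7*a - 8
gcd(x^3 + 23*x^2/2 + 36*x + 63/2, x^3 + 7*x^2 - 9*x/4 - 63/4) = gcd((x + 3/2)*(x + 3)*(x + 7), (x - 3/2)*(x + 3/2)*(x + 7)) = x^2 + 17*x/2 + 21/2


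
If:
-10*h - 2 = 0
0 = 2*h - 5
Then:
No Solution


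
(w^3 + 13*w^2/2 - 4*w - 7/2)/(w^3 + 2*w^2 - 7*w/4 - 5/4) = 2*(w + 7)/(2*w + 5)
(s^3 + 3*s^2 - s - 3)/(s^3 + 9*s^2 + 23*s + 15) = (s - 1)/(s + 5)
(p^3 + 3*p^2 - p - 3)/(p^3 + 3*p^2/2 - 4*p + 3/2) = 2*(p + 1)/(2*p - 1)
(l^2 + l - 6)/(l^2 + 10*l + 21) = (l - 2)/(l + 7)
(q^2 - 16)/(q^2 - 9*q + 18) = (q^2 - 16)/(q^2 - 9*q + 18)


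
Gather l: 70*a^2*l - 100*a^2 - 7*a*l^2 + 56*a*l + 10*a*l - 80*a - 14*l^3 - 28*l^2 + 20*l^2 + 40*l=-100*a^2 - 80*a - 14*l^3 + l^2*(-7*a - 8) + l*(70*a^2 + 66*a + 40)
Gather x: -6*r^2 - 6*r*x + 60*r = -6*r^2 - 6*r*x + 60*r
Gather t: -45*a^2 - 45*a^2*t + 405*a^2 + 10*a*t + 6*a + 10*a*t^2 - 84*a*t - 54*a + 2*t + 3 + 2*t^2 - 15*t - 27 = 360*a^2 - 48*a + t^2*(10*a + 2) + t*(-45*a^2 - 74*a - 13) - 24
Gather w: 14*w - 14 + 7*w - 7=21*w - 21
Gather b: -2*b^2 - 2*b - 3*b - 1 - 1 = -2*b^2 - 5*b - 2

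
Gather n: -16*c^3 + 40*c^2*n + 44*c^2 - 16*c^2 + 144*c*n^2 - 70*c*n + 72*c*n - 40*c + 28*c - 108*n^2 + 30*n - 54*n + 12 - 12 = -16*c^3 + 28*c^2 - 12*c + n^2*(144*c - 108) + n*(40*c^2 + 2*c - 24)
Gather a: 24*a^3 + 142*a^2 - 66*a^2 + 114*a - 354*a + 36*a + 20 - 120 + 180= 24*a^3 + 76*a^2 - 204*a + 80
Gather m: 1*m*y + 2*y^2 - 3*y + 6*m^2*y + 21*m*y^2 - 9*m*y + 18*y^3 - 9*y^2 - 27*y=6*m^2*y + m*(21*y^2 - 8*y) + 18*y^3 - 7*y^2 - 30*y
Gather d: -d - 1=-d - 1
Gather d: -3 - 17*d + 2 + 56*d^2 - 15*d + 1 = 56*d^2 - 32*d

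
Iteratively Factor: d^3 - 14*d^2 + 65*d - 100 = (d - 5)*(d^2 - 9*d + 20) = (d - 5)*(d - 4)*(d - 5)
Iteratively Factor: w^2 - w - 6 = (w + 2)*(w - 3)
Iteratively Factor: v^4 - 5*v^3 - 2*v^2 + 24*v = (v + 2)*(v^3 - 7*v^2 + 12*v) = (v - 3)*(v + 2)*(v^2 - 4*v) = (v - 4)*(v - 3)*(v + 2)*(v)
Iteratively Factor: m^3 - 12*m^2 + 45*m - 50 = (m - 5)*(m^2 - 7*m + 10) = (m - 5)^2*(m - 2)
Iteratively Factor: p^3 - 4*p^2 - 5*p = (p + 1)*(p^2 - 5*p) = p*(p + 1)*(p - 5)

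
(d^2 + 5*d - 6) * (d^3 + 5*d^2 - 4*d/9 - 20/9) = d^5 + 10*d^4 + 167*d^3/9 - 310*d^2/9 - 76*d/9 + 40/3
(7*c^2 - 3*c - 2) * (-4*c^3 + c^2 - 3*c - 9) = -28*c^5 + 19*c^4 - 16*c^3 - 56*c^2 + 33*c + 18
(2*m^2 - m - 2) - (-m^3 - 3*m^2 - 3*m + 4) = m^3 + 5*m^2 + 2*m - 6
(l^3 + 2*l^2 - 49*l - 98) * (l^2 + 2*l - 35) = l^5 + 4*l^4 - 80*l^3 - 266*l^2 + 1519*l + 3430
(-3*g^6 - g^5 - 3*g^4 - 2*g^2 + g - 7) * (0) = 0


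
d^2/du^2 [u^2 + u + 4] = 2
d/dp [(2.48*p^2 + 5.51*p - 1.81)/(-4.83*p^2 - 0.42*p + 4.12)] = (25.5717*p^2 + 2.9506*p + 21.941)/(23.3289*p^4 + 4.0572*p^3 - 39.6228*p^2 - 3.4608*p + 16.9744)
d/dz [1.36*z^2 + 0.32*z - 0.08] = 2.72*z + 0.32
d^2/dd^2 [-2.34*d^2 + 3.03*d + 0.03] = -4.68000000000000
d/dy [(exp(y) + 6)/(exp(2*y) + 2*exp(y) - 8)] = (-2*(exp(y) + 1)*(exp(y) + 6) + exp(2*y) + 2*exp(y) - 8)*exp(y)/(exp(2*y) + 2*exp(y) - 8)^2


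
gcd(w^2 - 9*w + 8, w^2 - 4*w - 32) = w - 8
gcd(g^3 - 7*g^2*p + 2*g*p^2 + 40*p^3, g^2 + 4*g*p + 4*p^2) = g + 2*p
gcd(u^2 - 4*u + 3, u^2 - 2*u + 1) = u - 1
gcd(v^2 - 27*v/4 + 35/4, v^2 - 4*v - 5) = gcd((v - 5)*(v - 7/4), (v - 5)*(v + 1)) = v - 5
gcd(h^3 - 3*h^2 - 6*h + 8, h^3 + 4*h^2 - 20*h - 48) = h^2 - 2*h - 8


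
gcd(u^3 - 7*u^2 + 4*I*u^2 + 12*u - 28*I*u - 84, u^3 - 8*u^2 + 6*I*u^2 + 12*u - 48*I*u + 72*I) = u + 6*I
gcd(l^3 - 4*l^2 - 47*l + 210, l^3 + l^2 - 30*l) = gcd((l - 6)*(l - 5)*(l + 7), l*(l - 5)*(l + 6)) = l - 5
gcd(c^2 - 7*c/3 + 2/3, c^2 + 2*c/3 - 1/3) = c - 1/3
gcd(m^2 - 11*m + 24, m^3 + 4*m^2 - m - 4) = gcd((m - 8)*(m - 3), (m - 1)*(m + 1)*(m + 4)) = 1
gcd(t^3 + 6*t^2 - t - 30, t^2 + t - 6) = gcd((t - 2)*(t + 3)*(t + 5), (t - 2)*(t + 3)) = t^2 + t - 6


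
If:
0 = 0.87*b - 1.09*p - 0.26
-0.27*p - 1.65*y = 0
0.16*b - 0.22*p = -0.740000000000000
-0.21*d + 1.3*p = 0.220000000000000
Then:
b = 50.81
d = 248.54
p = 40.32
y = -6.60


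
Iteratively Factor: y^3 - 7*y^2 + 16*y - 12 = (y - 2)*(y^2 - 5*y + 6) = (y - 2)^2*(y - 3)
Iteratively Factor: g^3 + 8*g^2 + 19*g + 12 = (g + 1)*(g^2 + 7*g + 12) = (g + 1)*(g + 3)*(g + 4)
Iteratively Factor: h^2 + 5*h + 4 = (h + 4)*(h + 1)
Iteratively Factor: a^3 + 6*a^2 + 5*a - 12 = (a - 1)*(a^2 + 7*a + 12) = (a - 1)*(a + 3)*(a + 4)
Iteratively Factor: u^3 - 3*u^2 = (u)*(u^2 - 3*u) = u*(u - 3)*(u)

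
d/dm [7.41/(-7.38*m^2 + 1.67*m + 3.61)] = (109.3716*m - 12.3747)/(-7.38*m^2 + 1.67*m + 3.61)^2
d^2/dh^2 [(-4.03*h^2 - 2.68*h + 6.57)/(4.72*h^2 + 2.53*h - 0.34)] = (1.13686837721616e-13*h^4 - 23.1629280000001*h^3 + 839.410464*h^2 + 444.932688*h + 99.65249)/(105.154048*h^6 + 169.093056*h^5 + 67.912776*h^4 - 8.166587*h^3 - 4.892022*h^2 + 0.877404*h - 0.039304)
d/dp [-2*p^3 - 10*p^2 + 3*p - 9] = -6*p^2 - 20*p + 3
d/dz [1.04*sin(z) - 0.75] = 1.04*cos(z)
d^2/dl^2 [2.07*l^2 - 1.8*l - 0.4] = 4.14000000000000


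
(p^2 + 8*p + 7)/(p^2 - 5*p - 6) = (p + 7)/(p - 6)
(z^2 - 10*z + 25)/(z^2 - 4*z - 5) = (z - 5)/(z + 1)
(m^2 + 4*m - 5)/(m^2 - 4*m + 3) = (m + 5)/(m - 3)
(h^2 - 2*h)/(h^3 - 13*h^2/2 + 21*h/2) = 2*(h - 2)/(2*h^2 - 13*h + 21)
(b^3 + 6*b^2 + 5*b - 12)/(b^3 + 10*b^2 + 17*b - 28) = (b + 3)/(b + 7)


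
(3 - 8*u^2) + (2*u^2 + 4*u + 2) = -6*u^2 + 4*u + 5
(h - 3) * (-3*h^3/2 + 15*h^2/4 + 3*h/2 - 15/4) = -3*h^4/2 + 33*h^3/4 - 39*h^2/4 - 33*h/4 + 45/4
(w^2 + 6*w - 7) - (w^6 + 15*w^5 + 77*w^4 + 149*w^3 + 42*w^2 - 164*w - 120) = -w^6 - 15*w^5 - 77*w^4 - 149*w^3 - 41*w^2 + 170*w + 113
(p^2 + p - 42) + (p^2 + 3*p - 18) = 2*p^2 + 4*p - 60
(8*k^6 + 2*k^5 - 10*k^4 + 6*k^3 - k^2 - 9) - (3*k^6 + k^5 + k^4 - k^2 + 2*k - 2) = 5*k^6 + k^5 - 11*k^4 + 6*k^3 - 2*k - 7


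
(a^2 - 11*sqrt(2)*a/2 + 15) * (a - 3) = a^3 - 11*sqrt(2)*a^2/2 - 3*a^2 + 15*a + 33*sqrt(2)*a/2 - 45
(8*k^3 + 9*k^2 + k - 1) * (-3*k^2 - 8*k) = -24*k^5 - 91*k^4 - 75*k^3 - 5*k^2 + 8*k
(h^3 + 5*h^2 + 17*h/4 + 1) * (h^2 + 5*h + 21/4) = h^5 + 10*h^4 + 69*h^3/2 + 97*h^2/2 + 437*h/16 + 21/4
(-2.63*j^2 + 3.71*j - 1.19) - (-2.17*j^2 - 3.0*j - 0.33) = -0.46*j^2 + 6.71*j - 0.86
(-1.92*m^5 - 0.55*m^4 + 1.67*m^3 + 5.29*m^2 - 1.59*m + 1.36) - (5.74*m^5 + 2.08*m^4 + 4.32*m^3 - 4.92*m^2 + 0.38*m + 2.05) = -7.66*m^5 - 2.63*m^4 - 2.65*m^3 + 10.21*m^2 - 1.97*m - 0.69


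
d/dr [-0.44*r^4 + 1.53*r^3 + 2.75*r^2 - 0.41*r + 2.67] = -1.76*r^3 + 4.59*r^2 + 5.5*r - 0.41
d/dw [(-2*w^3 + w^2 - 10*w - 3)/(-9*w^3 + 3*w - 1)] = (9*w^4 - 192*w^3 - 72*w^2 - 2*w + 19)/(81*w^6 - 54*w^4 + 18*w^3 + 9*w^2 - 6*w + 1)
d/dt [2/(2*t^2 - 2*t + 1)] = 4*(1 - 2*t)/(2*t^2 - 2*t + 1)^2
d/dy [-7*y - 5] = -7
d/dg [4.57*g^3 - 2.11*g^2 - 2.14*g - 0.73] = 13.71*g^2 - 4.22*g - 2.14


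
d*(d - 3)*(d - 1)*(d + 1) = d^4 - 3*d^3 - d^2 + 3*d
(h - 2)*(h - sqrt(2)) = h^2 - 2*h - sqrt(2)*h + 2*sqrt(2)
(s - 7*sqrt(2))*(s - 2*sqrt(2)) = s^2 - 9*sqrt(2)*s + 28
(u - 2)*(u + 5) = u^2 + 3*u - 10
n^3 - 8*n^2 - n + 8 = (n - 8)*(n - 1)*(n + 1)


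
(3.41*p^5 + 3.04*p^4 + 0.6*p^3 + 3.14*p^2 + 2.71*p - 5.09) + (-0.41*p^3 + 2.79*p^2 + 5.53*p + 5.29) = 3.41*p^5 + 3.04*p^4 + 0.19*p^3 + 5.93*p^2 + 8.24*p + 0.2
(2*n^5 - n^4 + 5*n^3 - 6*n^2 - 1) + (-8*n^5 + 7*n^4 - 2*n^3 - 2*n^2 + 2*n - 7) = -6*n^5 + 6*n^4 + 3*n^3 - 8*n^2 + 2*n - 8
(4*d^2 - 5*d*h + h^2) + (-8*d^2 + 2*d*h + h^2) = -4*d^2 - 3*d*h + 2*h^2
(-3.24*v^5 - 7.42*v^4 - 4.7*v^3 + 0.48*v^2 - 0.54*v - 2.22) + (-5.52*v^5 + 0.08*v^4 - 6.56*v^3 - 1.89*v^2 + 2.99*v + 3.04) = -8.76*v^5 - 7.34*v^4 - 11.26*v^3 - 1.41*v^2 + 2.45*v + 0.82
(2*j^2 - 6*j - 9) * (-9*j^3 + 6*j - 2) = -18*j^5 + 54*j^4 + 93*j^3 - 40*j^2 - 42*j + 18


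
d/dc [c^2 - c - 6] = 2*c - 1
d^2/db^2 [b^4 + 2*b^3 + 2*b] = 12*b*(b + 1)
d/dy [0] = 0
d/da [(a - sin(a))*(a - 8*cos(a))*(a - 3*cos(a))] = (a - sin(a))*(a - 8*cos(a))*(3*sin(a) + 1) + (a - sin(a))*(a - 3*cos(a))*(8*sin(a) + 1) - (a - 8*cos(a))*(a - 3*cos(a))*(cos(a) - 1)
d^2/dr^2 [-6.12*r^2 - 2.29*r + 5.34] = -12.2400000000000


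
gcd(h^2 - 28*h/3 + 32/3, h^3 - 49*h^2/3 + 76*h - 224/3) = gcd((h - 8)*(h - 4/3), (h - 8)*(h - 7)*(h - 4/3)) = h^2 - 28*h/3 + 32/3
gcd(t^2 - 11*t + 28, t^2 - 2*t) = 1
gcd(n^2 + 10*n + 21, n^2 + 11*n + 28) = n + 7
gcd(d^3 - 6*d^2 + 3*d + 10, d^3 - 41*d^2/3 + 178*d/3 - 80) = d - 5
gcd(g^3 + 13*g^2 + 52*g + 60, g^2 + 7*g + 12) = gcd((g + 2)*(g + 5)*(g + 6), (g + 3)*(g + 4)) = 1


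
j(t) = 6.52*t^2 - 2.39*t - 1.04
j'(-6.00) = -80.63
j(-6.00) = 248.02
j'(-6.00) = -80.63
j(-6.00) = 248.02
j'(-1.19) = -17.91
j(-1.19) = 11.04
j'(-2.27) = -31.99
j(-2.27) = 37.98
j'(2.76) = 33.60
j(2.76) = 42.03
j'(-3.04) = -42.03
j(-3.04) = 66.48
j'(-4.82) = -65.24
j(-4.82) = 161.96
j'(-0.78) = -12.56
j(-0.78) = 4.79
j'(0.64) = 5.96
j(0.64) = 0.10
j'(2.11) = 25.12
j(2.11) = 22.94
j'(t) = 13.04*t - 2.39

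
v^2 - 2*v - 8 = (v - 4)*(v + 2)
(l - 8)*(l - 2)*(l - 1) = l^3 - 11*l^2 + 26*l - 16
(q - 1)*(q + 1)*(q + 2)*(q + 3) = q^4 + 5*q^3 + 5*q^2 - 5*q - 6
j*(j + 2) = j^2 + 2*j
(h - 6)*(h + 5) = h^2 - h - 30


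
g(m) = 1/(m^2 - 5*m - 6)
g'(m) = (5 - 2*m)/(m^2 - 5*m - 6)^2 = (5 - 2*m)/(-m^2 + 5*m + 6)^2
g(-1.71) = 0.18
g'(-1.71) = 0.28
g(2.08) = -0.08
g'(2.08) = 0.01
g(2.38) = -0.08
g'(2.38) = 0.00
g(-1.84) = 0.15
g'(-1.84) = 0.20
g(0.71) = -0.11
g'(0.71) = 0.04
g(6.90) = 0.14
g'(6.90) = -0.17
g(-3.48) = 0.04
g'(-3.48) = 0.02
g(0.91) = -0.10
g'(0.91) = 0.03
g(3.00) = -0.08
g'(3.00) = -0.00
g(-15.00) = 0.00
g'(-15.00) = 0.00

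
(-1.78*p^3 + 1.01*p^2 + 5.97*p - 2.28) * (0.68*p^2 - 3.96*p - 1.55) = -1.2104*p^5 + 7.7356*p^4 + 2.819*p^3 - 26.7571*p^2 - 0.224700000000002*p + 3.534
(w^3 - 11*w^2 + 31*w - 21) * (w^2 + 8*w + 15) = w^5 - 3*w^4 - 42*w^3 + 62*w^2 + 297*w - 315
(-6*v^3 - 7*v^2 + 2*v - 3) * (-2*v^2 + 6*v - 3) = 12*v^5 - 22*v^4 - 28*v^3 + 39*v^2 - 24*v + 9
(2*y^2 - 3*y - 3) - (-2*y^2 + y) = 4*y^2 - 4*y - 3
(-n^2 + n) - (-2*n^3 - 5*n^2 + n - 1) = 2*n^3 + 4*n^2 + 1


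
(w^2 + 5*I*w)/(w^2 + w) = (w + 5*I)/(w + 1)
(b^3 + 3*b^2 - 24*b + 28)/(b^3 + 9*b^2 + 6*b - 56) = (b - 2)/(b + 4)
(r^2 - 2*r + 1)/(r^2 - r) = (r - 1)/r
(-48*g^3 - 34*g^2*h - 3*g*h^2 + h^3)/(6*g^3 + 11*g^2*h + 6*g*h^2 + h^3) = (-8*g + h)/(g + h)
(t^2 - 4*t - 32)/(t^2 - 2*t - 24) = (t - 8)/(t - 6)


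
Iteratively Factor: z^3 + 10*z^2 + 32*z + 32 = (z + 2)*(z^2 + 8*z + 16) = (z + 2)*(z + 4)*(z + 4)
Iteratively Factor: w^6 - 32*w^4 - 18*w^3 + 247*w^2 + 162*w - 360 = (w - 5)*(w^5 + 5*w^4 - 7*w^3 - 53*w^2 - 18*w + 72) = (w - 5)*(w - 1)*(w^4 + 6*w^3 - w^2 - 54*w - 72) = (w - 5)*(w - 1)*(w + 3)*(w^3 + 3*w^2 - 10*w - 24) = (w - 5)*(w - 1)*(w + 2)*(w + 3)*(w^2 + w - 12) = (w - 5)*(w - 3)*(w - 1)*(w + 2)*(w + 3)*(w + 4)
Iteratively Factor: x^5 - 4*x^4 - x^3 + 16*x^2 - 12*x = (x + 2)*(x^4 - 6*x^3 + 11*x^2 - 6*x) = (x - 1)*(x + 2)*(x^3 - 5*x^2 + 6*x) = (x - 3)*(x - 1)*(x + 2)*(x^2 - 2*x) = (x - 3)*(x - 2)*(x - 1)*(x + 2)*(x)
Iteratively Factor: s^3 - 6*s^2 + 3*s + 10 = (s + 1)*(s^2 - 7*s + 10) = (s - 5)*(s + 1)*(s - 2)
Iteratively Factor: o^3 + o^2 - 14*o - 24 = (o + 3)*(o^2 - 2*o - 8) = (o + 2)*(o + 3)*(o - 4)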